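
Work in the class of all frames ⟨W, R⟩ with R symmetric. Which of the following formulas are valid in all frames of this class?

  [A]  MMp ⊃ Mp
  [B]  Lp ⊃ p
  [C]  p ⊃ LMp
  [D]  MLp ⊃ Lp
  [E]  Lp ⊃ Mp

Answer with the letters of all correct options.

C

(A) MMp ⊃ Mp is the dual of axiom 4, which corresponds to transitivity. Such an R need not be transitive — not valid.
(B) Lp ⊃ p (axiom T) characterises the reflexive frames. Such an R need not be reflexive — not valid.
(C) axiom B: valid iff R is symmetric. Every such R is symmetric — valid.
(D) MLp ⊃ Lp is the dual of axiom 5; it is valid on a frame exactly when R is euclidean. Such an R need not be euclidean, so not valid.
(E) Lp ⊃ Mp is axiom D, which corresponds to seriality. Such an R need not be serial — not valid.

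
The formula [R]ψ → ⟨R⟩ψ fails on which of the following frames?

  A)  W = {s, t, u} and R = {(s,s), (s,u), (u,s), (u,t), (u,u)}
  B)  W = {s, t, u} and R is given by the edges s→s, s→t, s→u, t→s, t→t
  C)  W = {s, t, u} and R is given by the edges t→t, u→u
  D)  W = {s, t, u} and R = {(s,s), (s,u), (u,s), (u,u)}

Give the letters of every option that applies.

A, B, C, D

The schema [R]ψ → ⟨R⟩ψ is axiom D; it is valid on a frame iff R is serial.
(A) R is not serial (t has no R-successor), so the schema fails here.
(B) R is not serial (u has no R-successor), so the schema fails here.
(C) R is not serial (s has no R-successor), so the schema fails here.
(D) R is not serial (t has no R-successor), so the schema fails here.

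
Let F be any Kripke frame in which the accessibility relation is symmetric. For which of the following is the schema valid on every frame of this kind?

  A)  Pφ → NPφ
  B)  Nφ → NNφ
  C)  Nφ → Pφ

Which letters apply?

none

(A) Pφ → NPφ is axiom 5, which corresponds to the euclidean property. Such an R need not be euclidean — not valid.
(B) Nφ → NNφ (axiom 4) characterises the transitive frames. Such an R need not be transitive — not valid.
(C) Nφ → Pφ is axiom D, which corresponds to seriality. Such an R need not be serial — not valid.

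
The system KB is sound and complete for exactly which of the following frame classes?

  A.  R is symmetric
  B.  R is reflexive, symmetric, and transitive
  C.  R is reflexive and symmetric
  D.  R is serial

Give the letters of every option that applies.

A

(A) KB is sound and complete for exactly this class.
(B) this class determines S5, not KB.
(C) this class determines B (= KTB), not KB.
(D) this class determines D, not KB.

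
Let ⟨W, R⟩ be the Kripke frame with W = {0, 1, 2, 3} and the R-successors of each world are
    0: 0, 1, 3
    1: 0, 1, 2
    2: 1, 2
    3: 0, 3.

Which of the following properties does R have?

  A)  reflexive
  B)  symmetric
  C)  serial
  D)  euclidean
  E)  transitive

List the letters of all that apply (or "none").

(A) reflexive: each world relates to itself.
(B) symmetric: every R-edge is matched by its reverse.
(C) serial: every world has an R-successor.
(D) not euclidean: 0 R 1 and 0 R 3 but not 1 R 3.
(E) not transitive: 0 R 1 and 1 R 2 but not 0 R 2.

A, B, C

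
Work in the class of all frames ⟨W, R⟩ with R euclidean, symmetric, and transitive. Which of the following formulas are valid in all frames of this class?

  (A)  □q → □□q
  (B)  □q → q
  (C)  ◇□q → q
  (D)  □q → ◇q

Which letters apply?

A, C

(A) □q → □□q (axiom 4) characterises the transitive frames. Every such R is transitive — valid.
(B) axiom T: valid iff R is reflexive. Such an R need not be reflexive — not valid.
(C) ◇□q → q (the dual of axiom B) characterises the symmetric frames. Every such R is symmetric — valid.
(D) □q → ◇q is axiom D, which corresponds to seriality. Such an R need not be serial — not valid.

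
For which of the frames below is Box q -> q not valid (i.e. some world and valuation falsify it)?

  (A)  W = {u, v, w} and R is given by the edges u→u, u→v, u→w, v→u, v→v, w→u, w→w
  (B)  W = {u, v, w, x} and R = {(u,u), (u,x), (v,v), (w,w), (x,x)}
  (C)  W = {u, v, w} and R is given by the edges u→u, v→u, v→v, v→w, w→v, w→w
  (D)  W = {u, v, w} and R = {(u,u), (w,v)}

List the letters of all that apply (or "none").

D

The schema Box q -> q is axiom T; it is valid on a frame iff R is reflexive.
(A) R is reflexive (each world relates to itself), so the schema is valid here.
(B) R is reflexive (each world relates to itself), so the schema is valid here.
(C) R is reflexive (each world relates to itself), so the schema is valid here.
(D) R is not reflexive (not v R v), so the schema fails here.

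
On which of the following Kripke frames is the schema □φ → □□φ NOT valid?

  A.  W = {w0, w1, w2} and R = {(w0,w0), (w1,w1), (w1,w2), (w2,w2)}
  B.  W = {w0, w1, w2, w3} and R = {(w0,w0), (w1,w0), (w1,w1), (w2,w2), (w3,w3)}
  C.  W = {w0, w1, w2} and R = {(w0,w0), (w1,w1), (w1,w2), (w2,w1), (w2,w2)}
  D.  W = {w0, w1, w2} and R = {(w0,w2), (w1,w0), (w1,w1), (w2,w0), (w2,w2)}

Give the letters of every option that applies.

The schema □φ → □□φ is axiom 4; it is valid on a frame iff R is transitive.
(A) R is transitive (R is closed under composition), so the schema is valid here.
(B) R is transitive (R is closed under composition), so the schema is valid here.
(C) R is transitive (R is closed under composition), so the schema is valid here.
(D) R is not transitive (w0 R w2 and w2 R w0 but not w0 R w0), so the schema fails here.

D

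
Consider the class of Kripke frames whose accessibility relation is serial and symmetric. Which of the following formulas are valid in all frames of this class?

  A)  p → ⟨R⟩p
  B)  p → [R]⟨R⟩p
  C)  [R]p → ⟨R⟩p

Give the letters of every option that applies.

(A) the dual of axiom T: valid iff R is reflexive. Such an R need not be reflexive — not valid.
(B) p → [R]⟨R⟩p is axiom B; it is valid on a frame exactly when R is symmetric. Every such R is symmetric, so valid.
(C) [R]p → ⟨R⟩p (axiom D) characterises the serial frames. Every such R is serial — valid.

B, C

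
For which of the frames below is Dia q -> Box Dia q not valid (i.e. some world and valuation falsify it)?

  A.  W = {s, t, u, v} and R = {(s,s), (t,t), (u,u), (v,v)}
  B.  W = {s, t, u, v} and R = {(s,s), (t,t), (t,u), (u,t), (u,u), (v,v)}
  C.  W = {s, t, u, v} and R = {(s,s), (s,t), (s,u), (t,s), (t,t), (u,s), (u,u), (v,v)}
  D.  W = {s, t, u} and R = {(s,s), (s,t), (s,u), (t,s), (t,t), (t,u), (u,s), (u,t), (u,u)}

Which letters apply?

The schema Dia q -> Box Dia q is axiom 5; it is valid on a frame iff R is euclidean.
(A) R is euclidean (any two R-successors of the same world are R-related), so the schema is valid here.
(B) R is euclidean (any two R-successors of the same world are R-related), so the schema is valid here.
(C) R is not euclidean (s R t and s R u but not t R u), so the schema fails here.
(D) R is euclidean (any two R-successors of the same world are R-related), so the schema is valid here.

C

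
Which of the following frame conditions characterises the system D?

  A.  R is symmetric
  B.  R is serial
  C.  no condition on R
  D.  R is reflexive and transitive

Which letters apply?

(A) this class determines KB, not D.
(B) D is sound and complete for exactly this class.
(C) this class determines K, not D.
(D) this class determines S4, not D.

B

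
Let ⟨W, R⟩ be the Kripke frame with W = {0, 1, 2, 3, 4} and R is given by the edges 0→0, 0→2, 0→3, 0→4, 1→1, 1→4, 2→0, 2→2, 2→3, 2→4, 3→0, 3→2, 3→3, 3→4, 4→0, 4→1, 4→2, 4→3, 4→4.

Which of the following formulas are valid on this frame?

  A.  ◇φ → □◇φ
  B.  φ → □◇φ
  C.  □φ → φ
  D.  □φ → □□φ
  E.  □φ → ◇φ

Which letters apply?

R is reflexive: each world relates to itself.
R is symmetric: every R-edge is matched by its reverse.
R is not transitive: 0 R 4 and 4 R 1 but not 0 R 1.
R is not euclidean: 4 R 0 and 4 R 1 but not 0 R 1.
R is serial: every world has an R-successor.
(A) axiom 5: valid iff R is euclidean. R is not euclidean — not valid.
(B) axiom B: valid iff R is symmetric. R is symmetric — valid.
(C) □φ → φ is axiom T, which corresponds to reflexivity. R is reflexive — valid.
(D) □φ → □□φ (axiom 4) characterises the transitive frames. R is not transitive — not valid.
(E) □φ → ◇φ is axiom D; it is valid on a frame exactly when R is serial. R is serial, so valid.

B, C, E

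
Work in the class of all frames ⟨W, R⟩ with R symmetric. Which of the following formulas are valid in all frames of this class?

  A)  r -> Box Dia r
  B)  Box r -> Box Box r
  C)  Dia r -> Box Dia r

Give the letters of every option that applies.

(A) r -> Box Dia r is axiom B; it is valid on a frame exactly when R is symmetric. Every such R is symmetric, so valid.
(B) Box r -> Box Box r is axiom 4; it is valid on a frame exactly when R is transitive. Such an R need not be transitive, so not valid.
(C) Dia r -> Box Dia r (axiom 5) characterises the euclidean frames. Such an R need not be euclidean — not valid.

A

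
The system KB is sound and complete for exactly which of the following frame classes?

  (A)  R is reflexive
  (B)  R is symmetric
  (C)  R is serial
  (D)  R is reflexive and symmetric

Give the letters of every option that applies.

(A) this class determines T (= KT), not KB.
(B) KB is sound and complete for exactly this class.
(C) this class determines D, not KB.
(D) this class determines B (= KTB), not KB.

B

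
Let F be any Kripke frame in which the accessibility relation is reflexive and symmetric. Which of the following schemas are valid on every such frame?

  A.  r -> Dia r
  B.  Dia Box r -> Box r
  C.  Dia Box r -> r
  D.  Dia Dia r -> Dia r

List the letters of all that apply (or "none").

Reflexive relations are serial.
(A) the dual of axiom T: valid iff R is reflexive. Every such R is reflexive — valid.
(B) Dia Box r -> Box r is the dual of axiom 5; it is valid on a frame exactly when R is euclidean. Such an R need not be euclidean, so not valid.
(C) Dia Box r -> r is the dual of axiom B; it is valid on a frame exactly when R is symmetric. Every such R is symmetric, so valid.
(D) Dia Dia r -> Dia r (the dual of axiom 4) characterises the transitive frames. Such an R need not be transitive — not valid.

A, C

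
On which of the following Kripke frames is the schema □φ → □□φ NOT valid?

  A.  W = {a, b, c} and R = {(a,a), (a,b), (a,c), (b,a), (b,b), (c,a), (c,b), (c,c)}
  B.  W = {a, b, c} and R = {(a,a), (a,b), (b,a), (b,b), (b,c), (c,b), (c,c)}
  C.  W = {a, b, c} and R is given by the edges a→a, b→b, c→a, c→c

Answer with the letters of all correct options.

A, B

The schema □φ → □□φ is axiom 4; it is valid on a frame iff R is transitive.
(A) R is not transitive (b R a and a R c but not b R c), so the schema fails here.
(B) R is not transitive (a R b and b R c but not a R c), so the schema fails here.
(C) R is transitive (R is closed under composition), so the schema is valid here.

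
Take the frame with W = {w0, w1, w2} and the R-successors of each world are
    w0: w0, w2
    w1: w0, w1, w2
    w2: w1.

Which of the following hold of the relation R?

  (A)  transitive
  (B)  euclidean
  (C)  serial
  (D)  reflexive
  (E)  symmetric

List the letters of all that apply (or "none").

(A) not transitive: w0 R w2 and w2 R w1 but not w0 R w1.
(B) not euclidean: w0 R w2 and w0 R w0 but not w2 R w0.
(C) serial: every world has an R-successor.
(D) not reflexive: not w2 R w2.
(E) not symmetric: w0 R w2 but not w2 R w0.

C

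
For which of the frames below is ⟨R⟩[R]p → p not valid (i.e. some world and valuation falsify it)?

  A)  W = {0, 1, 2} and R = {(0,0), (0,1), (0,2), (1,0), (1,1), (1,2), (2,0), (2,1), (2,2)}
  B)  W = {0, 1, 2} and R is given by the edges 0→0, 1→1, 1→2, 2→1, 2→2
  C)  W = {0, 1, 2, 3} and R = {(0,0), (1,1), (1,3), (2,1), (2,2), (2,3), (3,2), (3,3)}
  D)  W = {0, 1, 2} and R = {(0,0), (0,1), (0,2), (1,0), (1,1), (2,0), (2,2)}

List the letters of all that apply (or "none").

C

The schema ⟨R⟩[R]p → p is the dual of axiom B; it is valid on a frame iff R is symmetric.
(A) R is symmetric (every R-edge is matched by its reverse), so the schema is valid here.
(B) R is symmetric (every R-edge is matched by its reverse), so the schema is valid here.
(C) R is not symmetric (1 R 3 but not 3 R 1), so the schema fails here.
(D) R is symmetric (every R-edge is matched by its reverse), so the schema is valid here.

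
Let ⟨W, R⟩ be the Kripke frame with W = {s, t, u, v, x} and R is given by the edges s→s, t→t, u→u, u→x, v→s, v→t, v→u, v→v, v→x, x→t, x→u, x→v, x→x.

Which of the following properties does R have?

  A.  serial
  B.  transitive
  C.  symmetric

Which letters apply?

(A) serial: every world has an R-successor.
(B) not transitive: u R x and x R t but not u R t.
(C) not symmetric: v R s but not s R v.

A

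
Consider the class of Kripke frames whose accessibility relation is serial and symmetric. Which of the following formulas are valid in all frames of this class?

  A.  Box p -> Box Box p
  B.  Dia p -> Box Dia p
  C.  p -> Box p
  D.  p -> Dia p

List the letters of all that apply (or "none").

none

(A) Box p -> Box Box p is axiom 4, which corresponds to transitivity. Such an R need not be transitive — not valid.
(B) Dia p -> Box Dia p (axiom 5) characterises the euclidean frames. Such an R need not be euclidean — not valid.
(C) p -> Box p is equivalent to ◇p→p; it holds exactly when R ⊆ identity. Such an R need not be a subset of the identity — not valid.
(D) p -> Dia p (the dual of axiom T) characterises the reflexive frames. Such an R need not be reflexive — not valid.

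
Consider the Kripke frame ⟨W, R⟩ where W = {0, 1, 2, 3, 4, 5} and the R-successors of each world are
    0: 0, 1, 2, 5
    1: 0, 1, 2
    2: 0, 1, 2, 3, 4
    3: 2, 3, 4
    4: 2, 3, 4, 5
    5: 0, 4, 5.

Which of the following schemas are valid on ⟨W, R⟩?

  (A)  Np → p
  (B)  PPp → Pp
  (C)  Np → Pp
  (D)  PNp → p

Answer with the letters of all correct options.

R is reflexive: each world relates to itself.
R is symmetric: every R-edge is matched by its reverse.
R is not transitive: 0 R 2 and 2 R 3 but not 0 R 3.
R is serial: every world has an R-successor.
(A) axiom T: valid iff R is reflexive. R is reflexive — valid.
(B) PPp → Pp is the dual of axiom 4; it is valid on a frame exactly when R is transitive. R is not transitive, so not valid.
(C) axiom D: valid iff R is serial. R is serial — valid.
(D) PNp → p (the dual of axiom B) characterises the symmetric frames. R is symmetric — valid.

A, C, D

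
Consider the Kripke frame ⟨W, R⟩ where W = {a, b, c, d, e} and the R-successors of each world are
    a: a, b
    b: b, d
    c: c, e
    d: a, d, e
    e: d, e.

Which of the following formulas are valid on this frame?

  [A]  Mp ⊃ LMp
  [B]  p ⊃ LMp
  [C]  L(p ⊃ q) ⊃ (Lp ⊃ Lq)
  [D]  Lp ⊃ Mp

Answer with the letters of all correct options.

C, D

R is not symmetric: a R b but not b R a.
R is not euclidean: a R b and a R a but not b R a.
R is serial: every world has an R-successor.
(A) Mp ⊃ LMp (axiom 5) characterises the euclidean frames. R is not euclidean — not valid.
(B) p ⊃ LMp (axiom B) characterises the symmetric frames. R is not symmetric — not valid.
(C) this is just K, valid on every normal frame.
(D) Lp ⊃ Mp is axiom D; it is valid on a frame exactly when R is serial. R is serial, so valid.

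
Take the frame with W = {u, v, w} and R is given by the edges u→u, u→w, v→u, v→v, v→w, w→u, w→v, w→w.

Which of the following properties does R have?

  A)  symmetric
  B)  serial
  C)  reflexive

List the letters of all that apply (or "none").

(A) not symmetric: v R u but not u R v.
(B) serial: every world has an R-successor.
(C) reflexive: each world relates to itself.

B, C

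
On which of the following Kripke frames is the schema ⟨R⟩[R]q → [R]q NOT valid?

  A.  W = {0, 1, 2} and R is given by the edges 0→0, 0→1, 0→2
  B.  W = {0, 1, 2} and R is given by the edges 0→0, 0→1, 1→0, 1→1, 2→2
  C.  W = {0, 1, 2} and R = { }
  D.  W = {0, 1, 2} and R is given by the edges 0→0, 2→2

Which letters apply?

The schema ⟨R⟩[R]q → [R]q is the dual of axiom 5; it is valid on a frame iff R is euclidean.
(A) R is not euclidean (0 R 1 and 0 R 0 but not 1 R 0), so the schema fails here.
(B) R is euclidean (any two R-successors of the same world are R-related), so the schema is valid here.
(C) R is euclidean (any two R-successors of the same world are R-related), so the schema is valid here.
(D) R is euclidean (any two R-successors of the same world are R-related), so the schema is valid here.

A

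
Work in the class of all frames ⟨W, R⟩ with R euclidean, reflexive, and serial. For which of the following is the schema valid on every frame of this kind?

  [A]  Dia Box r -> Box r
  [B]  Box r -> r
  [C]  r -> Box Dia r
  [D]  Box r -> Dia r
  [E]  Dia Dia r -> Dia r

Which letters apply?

A, B, C, D, E

A relation that is euclidean, reflexive, and serial is also symmetric and transitive.
(A) Dia Box r -> Box r (the dual of axiom 5) characterises the euclidean frames. Every such R is euclidean — valid.
(B) Box r -> r (axiom T) characterises the reflexive frames. Every such R is reflexive — valid.
(C) r -> Box Dia r is axiom B; it is valid on a frame exactly when R is symmetric. Every such R is symmetric, so valid.
(D) Box r -> Dia r (axiom D) characterises the serial frames. Every such R is serial — valid.
(E) Dia Dia r -> Dia r (the dual of axiom 4) characterises the transitive frames. Every such R is transitive — valid.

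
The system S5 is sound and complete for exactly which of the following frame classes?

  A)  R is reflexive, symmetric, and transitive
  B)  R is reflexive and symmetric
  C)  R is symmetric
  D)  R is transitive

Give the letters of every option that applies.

(A) S5 is sound and complete for exactly this class.
(B) this class determines B (= KTB), not S5.
(C) this class determines KB, not S5.
(D) this class determines K4, not S5.

A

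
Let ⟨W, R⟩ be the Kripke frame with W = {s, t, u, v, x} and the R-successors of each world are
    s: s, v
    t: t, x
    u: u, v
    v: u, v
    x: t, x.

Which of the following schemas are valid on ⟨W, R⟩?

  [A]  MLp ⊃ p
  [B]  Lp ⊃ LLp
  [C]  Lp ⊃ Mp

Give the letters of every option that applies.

C

R is not symmetric: s R v but not v R s.
R is not transitive: s R v and v R u but not s R u.
R is serial: every world has an R-successor.
(A) the dual of axiom B: valid iff R is symmetric. R is not symmetric — not valid.
(B) Lp ⊃ LLp is axiom 4, which corresponds to transitivity. R is not transitive — not valid.
(C) axiom D: valid iff R is serial. R is serial — valid.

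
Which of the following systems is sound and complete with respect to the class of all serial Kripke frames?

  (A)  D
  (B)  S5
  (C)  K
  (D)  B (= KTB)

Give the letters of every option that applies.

A

(A) D is determined by exactly this class.
(B) S5 is determined by the class of reflexive, symmetric, and transitive frames.
(C) K is determined by the class of arbitrary frames.
(D) B (= KTB) is determined by the class of reflexive and symmetric frames.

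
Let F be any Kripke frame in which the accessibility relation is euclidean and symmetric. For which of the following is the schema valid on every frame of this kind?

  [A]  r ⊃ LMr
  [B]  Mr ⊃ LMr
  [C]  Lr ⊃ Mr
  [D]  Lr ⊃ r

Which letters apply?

A, B

A symmetric euclidean relation is transitive (uRv and vRw give vRu by symmetry, then uRw by the euclidean condition, applied at v).
(A) r ⊃ LMr (axiom B) characterises the symmetric frames. Every such R is symmetric — valid.
(B) Mr ⊃ LMr is axiom 5; it is valid on a frame exactly when R is euclidean. Every such R is euclidean, so valid.
(C) Lr ⊃ Mr is axiom D; it is valid on a frame exactly when R is serial. Such an R need not be serial, so not valid.
(D) Lr ⊃ r is axiom T; it is valid on a frame exactly when R is reflexive. Such an R need not be reflexive, so not valid.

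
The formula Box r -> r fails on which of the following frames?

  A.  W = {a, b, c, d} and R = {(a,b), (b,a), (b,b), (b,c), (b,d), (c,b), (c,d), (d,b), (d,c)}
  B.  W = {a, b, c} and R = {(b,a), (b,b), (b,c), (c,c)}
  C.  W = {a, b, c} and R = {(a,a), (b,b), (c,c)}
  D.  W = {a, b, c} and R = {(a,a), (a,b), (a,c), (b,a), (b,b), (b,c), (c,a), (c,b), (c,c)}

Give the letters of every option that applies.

The schema Box r -> r is axiom T; it is valid on a frame iff R is reflexive.
(A) R is not reflexive (not a R a), so the schema fails here.
(B) R is not reflexive (not a R a), so the schema fails here.
(C) R is reflexive (each world relates to itself), so the schema is valid here.
(D) R is reflexive (each world relates to itself), so the schema is valid here.

A, B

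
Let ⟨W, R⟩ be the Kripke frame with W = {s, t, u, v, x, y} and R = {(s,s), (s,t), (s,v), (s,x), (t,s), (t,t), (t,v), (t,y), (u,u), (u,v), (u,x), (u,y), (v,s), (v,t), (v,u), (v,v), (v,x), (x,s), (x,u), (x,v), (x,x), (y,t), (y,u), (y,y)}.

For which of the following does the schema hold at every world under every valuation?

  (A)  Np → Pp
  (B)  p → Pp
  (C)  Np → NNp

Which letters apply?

R is reflexive: each world relates to itself.
R is not transitive: s R t and t R y but not s R y.
R is serial: every world has an R-successor.
(A) Np → Pp is axiom D, which corresponds to seriality. R is serial — valid.
(B) p → Pp (the dual of axiom T) characterises the reflexive frames. R is reflexive — valid.
(C) axiom 4: valid iff R is transitive. R is not transitive — not valid.

A, B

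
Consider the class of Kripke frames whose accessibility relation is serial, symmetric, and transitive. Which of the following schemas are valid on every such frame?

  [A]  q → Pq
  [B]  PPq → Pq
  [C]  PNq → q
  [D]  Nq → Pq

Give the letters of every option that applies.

A serial symmetric transitive relation is reflexive (take any v with uRv; symmetry gives vRu and transitivity gives uRu), hence an equivalence relation.
(A) the dual of axiom T: valid iff R is reflexive. Every such R is reflexive — valid.
(B) the dual of axiom 4: valid iff R is transitive. Every such R is transitive — valid.
(C) PNq → q (the dual of axiom B) characterises the symmetric frames. Every such R is symmetric — valid.
(D) axiom D: valid iff R is serial. Every such R is serial — valid.

A, B, C, D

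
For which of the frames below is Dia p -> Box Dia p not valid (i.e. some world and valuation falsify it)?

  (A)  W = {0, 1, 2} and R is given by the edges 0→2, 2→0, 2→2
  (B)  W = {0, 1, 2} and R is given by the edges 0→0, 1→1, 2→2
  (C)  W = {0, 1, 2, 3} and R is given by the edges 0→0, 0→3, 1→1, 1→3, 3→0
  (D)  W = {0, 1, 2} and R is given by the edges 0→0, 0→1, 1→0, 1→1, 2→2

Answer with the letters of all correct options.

A, C

The schema Dia p -> Box Dia p is axiom 5; it is valid on a frame iff R is euclidean.
(A) R is not euclidean (2 R 0 and 2 R 0 but not 0 R 0), so the schema fails here.
(B) R is euclidean (any two R-successors of the same world are R-related), so the schema is valid here.
(C) R is not euclidean (1 R 3 and 1 R 1 but not 3 R 1), so the schema fails here.
(D) R is euclidean (any two R-successors of the same world are R-related), so the schema is valid here.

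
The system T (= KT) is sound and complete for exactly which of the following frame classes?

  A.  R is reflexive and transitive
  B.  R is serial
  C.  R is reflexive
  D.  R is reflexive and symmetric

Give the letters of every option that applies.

C

(A) this class determines S4, not T (= KT).
(B) this class determines D, not T (= KT).
(C) T (= KT) is sound and complete for exactly this class.
(D) this class determines B (= KTB), not T (= KT).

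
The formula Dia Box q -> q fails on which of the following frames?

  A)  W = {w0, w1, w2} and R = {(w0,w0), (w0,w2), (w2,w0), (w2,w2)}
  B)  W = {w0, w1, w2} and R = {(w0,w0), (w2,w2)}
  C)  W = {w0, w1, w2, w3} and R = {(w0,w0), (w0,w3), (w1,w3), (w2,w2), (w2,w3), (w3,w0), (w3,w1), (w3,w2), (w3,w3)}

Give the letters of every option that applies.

The schema Dia Box q -> q is the dual of axiom B; it is valid on a frame iff R is symmetric.
(A) R is symmetric (every R-edge is matched by its reverse), so the schema is valid here.
(B) R is symmetric (every R-edge is matched by its reverse), so the schema is valid here.
(C) R is symmetric (every R-edge is matched by its reverse), so the schema is valid here.

none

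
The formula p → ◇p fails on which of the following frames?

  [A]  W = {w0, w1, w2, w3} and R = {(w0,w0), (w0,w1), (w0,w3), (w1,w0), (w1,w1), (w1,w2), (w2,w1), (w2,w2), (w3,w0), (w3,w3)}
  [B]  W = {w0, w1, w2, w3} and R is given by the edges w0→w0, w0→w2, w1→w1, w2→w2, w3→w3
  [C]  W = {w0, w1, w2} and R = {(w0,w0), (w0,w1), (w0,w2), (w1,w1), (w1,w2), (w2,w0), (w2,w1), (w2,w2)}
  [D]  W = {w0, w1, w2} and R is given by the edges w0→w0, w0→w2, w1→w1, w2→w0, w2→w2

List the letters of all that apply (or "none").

none

The schema p → ◇p is the dual of axiom T; it is valid on a frame iff R is reflexive.
(A) R is reflexive (each world relates to itself), so the schema is valid here.
(B) R is reflexive (each world relates to itself), so the schema is valid here.
(C) R is reflexive (each world relates to itself), so the schema is valid here.
(D) R is reflexive (each world relates to itself), so the schema is valid here.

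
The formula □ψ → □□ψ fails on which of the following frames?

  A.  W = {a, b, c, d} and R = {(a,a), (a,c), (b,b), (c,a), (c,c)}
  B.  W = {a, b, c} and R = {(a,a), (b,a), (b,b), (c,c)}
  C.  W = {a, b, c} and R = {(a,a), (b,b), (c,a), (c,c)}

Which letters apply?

The schema □ψ → □□ψ is axiom 4; it is valid on a frame iff R is transitive.
(A) R is transitive (R is closed under composition), so the schema is valid here.
(B) R is transitive (R is closed under composition), so the schema is valid here.
(C) R is transitive (R is closed under composition), so the schema is valid here.

none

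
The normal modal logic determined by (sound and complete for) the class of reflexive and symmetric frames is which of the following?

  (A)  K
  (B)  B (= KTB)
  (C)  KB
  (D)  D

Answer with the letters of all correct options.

(A) K is determined by the class of arbitrary frames.
(B) B (= KTB) is determined by exactly this class.
(C) KB is determined by the class of symmetric frames.
(D) D is determined by the class of serial frames.

B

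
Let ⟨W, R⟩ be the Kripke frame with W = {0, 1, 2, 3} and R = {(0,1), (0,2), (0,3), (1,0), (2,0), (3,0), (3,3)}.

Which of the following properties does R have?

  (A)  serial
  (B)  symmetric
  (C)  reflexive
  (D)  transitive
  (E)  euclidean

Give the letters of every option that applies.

(A) serial: every world has an R-successor.
(B) symmetric: every R-edge is matched by its reverse.
(C) not reflexive: not 0 R 0.
(D) not transitive: 0 R 1 and 1 R 0 but not 0 R 0.
(E) not euclidean: 0 R 1 and 0 R 2 but not 1 R 2.

A, B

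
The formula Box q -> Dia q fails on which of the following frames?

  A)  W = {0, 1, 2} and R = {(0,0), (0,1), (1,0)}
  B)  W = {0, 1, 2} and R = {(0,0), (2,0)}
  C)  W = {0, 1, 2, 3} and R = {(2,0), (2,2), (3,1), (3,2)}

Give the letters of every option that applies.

A, B, C

The schema Box q -> Dia q is axiom D; it is valid on a frame iff R is serial.
(A) R is not serial (2 has no R-successor), so the schema fails here.
(B) R is not serial (1 has no R-successor), so the schema fails here.
(C) R is not serial (0 has no R-successor), so the schema fails here.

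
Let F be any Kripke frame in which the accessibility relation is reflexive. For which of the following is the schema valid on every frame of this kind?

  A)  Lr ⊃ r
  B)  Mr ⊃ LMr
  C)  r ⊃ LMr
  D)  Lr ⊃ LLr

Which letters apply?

A reflexive relation is serial.
(A) Lr ⊃ r is axiom T; it is valid on a frame exactly when R is reflexive. Every such R is reflexive, so valid.
(B) Mr ⊃ LMr is axiom 5; it is valid on a frame exactly when R is euclidean. Such an R need not be euclidean, so not valid.
(C) r ⊃ LMr (axiom B) characterises the symmetric frames. Such an R need not be symmetric — not valid.
(D) Lr ⊃ LLr (axiom 4) characterises the transitive frames. Such an R need not be transitive — not valid.

A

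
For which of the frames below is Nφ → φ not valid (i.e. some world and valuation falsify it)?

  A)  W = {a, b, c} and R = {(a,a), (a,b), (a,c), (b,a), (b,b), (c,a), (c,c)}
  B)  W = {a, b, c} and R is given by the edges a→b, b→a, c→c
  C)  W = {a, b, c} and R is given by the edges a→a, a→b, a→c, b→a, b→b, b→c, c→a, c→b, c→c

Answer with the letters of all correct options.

B

The schema Nφ → φ is axiom T; it is valid on a frame iff R is reflexive.
(A) R is reflexive (each world relates to itself), so the schema is valid here.
(B) R is not reflexive (not a R a), so the schema fails here.
(C) R is reflexive (each world relates to itself), so the schema is valid here.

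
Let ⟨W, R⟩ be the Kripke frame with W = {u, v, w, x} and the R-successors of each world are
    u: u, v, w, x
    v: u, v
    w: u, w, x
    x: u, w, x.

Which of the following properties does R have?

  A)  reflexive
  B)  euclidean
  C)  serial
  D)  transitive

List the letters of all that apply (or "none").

A, C

(A) reflexive: each world relates to itself.
(B) not euclidean: u R v and u R w but not v R w.
(C) serial: every world has an R-successor.
(D) not transitive: v R u and u R w but not v R w.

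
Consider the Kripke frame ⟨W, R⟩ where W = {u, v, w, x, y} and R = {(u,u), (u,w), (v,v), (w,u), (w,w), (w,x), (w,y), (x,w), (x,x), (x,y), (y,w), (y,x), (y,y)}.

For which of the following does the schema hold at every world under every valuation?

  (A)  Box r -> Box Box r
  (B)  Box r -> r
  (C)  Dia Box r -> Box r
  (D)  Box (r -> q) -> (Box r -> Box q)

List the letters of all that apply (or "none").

B, D

R is reflexive: each world relates to itself.
R is not transitive: u R w and w R x but not u R x.
R is not euclidean: w R u and w R x but not u R x.
(A) axiom 4: valid iff R is transitive. R is not transitive — not valid.
(B) Box r -> r is axiom T, which corresponds to reflexivity. R is reflexive — valid.
(C) Dia Box r -> Box r is the dual of axiom 5; it is valid on a frame exactly when R is euclidean. R is not euclidean, so not valid.
(D) this is just K, valid on every normal frame.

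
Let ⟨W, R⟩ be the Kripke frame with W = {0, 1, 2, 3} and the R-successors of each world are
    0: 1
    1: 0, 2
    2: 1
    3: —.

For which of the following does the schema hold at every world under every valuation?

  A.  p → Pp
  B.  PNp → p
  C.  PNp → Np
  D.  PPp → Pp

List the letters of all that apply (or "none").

R is not reflexive: not 0 R 0.
R is symmetric: every R-edge is matched by its reverse.
R is not transitive: 0 R 1 and 1 R 0 but not 0 R 0.
R is not euclidean: 1 R 0 and 1 R 2 but not 0 R 2.
(A) the dual of axiom T: valid iff R is reflexive. R is not reflexive — not valid.
(B) PNp → p is the dual of axiom B; it is valid on a frame exactly when R is symmetric. R is symmetric, so valid.
(C) PNp → Np is the dual of axiom 5, which corresponds to the euclidean property. R is not euclidean — not valid.
(D) PPp → Pp is the dual of axiom 4, which corresponds to transitivity. R is not transitive — not valid.

B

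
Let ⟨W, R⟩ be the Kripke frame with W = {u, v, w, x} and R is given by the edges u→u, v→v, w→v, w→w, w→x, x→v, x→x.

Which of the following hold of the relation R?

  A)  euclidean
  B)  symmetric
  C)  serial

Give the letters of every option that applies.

C

(A) not euclidean: w R v and w R w but not v R w.
(B) not symmetric: w R v but not v R w.
(C) serial: every world has an R-successor.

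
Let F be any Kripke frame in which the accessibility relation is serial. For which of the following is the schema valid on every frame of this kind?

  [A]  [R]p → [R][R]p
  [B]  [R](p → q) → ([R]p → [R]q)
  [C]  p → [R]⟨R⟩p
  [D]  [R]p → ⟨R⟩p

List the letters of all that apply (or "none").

(A) [R]p → [R][R]p is axiom 4, which corresponds to transitivity. Such an R need not be transitive — not valid.
(B) this is just K, valid on every normal frame.
(C) axiom B: valid iff R is symmetric. Such an R need not be symmetric — not valid.
(D) [R]p → ⟨R⟩p is axiom D; it is valid on a frame exactly when R is serial. Every such R is serial, so valid.

B, D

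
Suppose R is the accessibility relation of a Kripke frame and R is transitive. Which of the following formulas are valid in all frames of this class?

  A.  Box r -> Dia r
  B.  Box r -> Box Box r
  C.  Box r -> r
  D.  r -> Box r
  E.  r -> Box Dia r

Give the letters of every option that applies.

(A) Box r -> Dia r is axiom D; it is valid on a frame exactly when R is serial. Such an R need not be serial, so not valid.
(B) axiom 4: valid iff R is transitive. Every such R is transitive — valid.
(C) Box r -> r (axiom T) characterises the reflexive frames. Such an R need not be reflexive — not valid.
(D) r -> Box r (equivalent to ◇p→p) corresponds to R being a subset of the identity. Such an R need not be a subset of the identity, so not valid.
(E) axiom B: valid iff R is symmetric. Such an R need not be symmetric — not valid.

B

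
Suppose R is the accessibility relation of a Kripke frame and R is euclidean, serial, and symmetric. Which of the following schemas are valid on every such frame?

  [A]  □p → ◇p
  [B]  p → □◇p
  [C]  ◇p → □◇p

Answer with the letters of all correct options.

Serial, symmetric and euclidean together give transitive (from symmetry + euclidean) and then reflexive; the relation is an equivalence.
(A) □p → ◇p is axiom D, which corresponds to seriality. Every such R is serial — valid.
(B) axiom B: valid iff R is symmetric. Every such R is symmetric — valid.
(C) ◇p → □◇p is axiom 5, which corresponds to the euclidean property. Every such R is euclidean — valid.

A, B, C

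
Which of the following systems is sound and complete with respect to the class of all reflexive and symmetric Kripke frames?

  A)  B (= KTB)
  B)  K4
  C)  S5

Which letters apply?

(A) B (= KTB) is determined by exactly this class.
(B) K4 is determined by the class of transitive frames.
(C) S5 is determined by the class of reflexive, symmetric, and transitive frames.

A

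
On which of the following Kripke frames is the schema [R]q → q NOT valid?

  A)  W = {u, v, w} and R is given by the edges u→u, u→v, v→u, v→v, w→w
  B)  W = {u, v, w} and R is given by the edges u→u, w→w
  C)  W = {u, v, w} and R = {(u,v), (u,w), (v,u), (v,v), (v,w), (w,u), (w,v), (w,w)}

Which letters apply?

The schema [R]q → q is axiom T; it is valid on a frame iff R is reflexive.
(A) R is reflexive (each world relates to itself), so the schema is valid here.
(B) R is not reflexive (not v R v), so the schema fails here.
(C) R is not reflexive (not u R u), so the schema fails here.

B, C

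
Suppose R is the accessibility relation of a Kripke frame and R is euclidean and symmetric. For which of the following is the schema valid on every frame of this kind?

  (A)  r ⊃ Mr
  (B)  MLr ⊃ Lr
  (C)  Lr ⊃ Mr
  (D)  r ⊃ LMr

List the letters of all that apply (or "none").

A symmetric euclidean relation is transitive (uRv and vRw give vRu by symmetry, then uRw by the euclidean condition, applied at v).
(A) the dual of axiom T: valid iff R is reflexive. Such an R need not be reflexive — not valid.
(B) the dual of axiom 5: valid iff R is euclidean. Every such R is euclidean — valid.
(C) Lr ⊃ Mr (axiom D) characterises the serial frames. Such an R need not be serial — not valid.
(D) r ⊃ LMr is axiom B, which corresponds to symmetry. Every such R is symmetric — valid.

B, D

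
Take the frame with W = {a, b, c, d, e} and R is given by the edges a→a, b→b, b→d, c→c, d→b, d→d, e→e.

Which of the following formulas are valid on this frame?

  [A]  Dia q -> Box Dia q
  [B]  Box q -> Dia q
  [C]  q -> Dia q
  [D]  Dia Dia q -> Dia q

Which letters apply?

R is reflexive: each world relates to itself.
R is transitive: R is closed under composition.
R is euclidean: any two R-successors of the same world are R-related.
R is serial: every world has an R-successor.
(A) Dia q -> Box Dia q is axiom 5; it is valid on a frame exactly when R is euclidean. R is euclidean, so valid.
(B) axiom D: valid iff R is serial. R is serial — valid.
(C) q -> Dia q is the dual of axiom T; it is valid on a frame exactly when R is reflexive. R is reflexive, so valid.
(D) the dual of axiom 4: valid iff R is transitive. R is transitive — valid.

A, B, C, D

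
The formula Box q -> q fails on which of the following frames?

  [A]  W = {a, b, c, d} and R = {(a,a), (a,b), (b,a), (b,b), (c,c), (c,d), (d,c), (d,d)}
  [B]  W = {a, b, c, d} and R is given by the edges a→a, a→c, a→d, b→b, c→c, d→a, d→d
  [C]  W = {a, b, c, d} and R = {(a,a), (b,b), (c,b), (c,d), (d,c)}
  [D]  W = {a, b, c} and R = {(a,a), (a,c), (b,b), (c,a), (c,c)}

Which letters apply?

The schema Box q -> q is axiom T; it is valid on a frame iff R is reflexive.
(A) R is reflexive (each world relates to itself), so the schema is valid here.
(B) R is reflexive (each world relates to itself), so the schema is valid here.
(C) R is not reflexive (not c R c), so the schema fails here.
(D) R is reflexive (each world relates to itself), so the schema is valid here.

C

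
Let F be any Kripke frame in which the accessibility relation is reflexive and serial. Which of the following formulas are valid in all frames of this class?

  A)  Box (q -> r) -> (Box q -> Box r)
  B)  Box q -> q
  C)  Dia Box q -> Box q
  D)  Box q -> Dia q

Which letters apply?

(A) this is just K, valid on every normal frame.
(B) Box q -> q is axiom T; it is valid on a frame exactly when R is reflexive. Every such R is reflexive, so valid.
(C) Dia Box q -> Box q (the dual of axiom 5) characterises the euclidean frames. Such an R need not be euclidean — not valid.
(D) Box q -> Dia q is axiom D, which corresponds to seriality. Every such R is serial — valid.

A, B, D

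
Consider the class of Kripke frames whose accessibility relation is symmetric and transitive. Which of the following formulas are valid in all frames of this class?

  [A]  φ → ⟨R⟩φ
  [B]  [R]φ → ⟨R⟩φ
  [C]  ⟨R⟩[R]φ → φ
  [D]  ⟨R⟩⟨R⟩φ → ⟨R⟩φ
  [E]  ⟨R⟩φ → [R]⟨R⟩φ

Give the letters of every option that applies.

A symmetric transitive relation is euclidean (uRv and uRw give vRu by symmetry, then vRw by transitivity).
(A) the dual of axiom T: valid iff R is reflexive. Such an R need not be reflexive — not valid.
(B) [R]φ → ⟨R⟩φ (axiom D) characterises the serial frames. Such an R need not be serial — not valid.
(C) ⟨R⟩[R]φ → φ (the dual of axiom B) characterises the symmetric frames. Every such R is symmetric — valid.
(D) ⟨R⟩⟨R⟩φ → ⟨R⟩φ is the dual of axiom 4, which corresponds to transitivity. Every such R is transitive — valid.
(E) ⟨R⟩φ → [R]⟨R⟩φ (axiom 5) characterises the euclidean frames. Every such R is euclidean — valid.

C, D, E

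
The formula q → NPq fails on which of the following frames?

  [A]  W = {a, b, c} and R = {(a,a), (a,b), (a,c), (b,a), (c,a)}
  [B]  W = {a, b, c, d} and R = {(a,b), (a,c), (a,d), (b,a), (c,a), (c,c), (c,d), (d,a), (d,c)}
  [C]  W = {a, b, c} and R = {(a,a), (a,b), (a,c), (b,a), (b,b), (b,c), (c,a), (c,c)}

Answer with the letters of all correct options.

C

The schema q → NPq is axiom B; it is valid on a frame iff R is symmetric.
(A) R is symmetric (every R-edge is matched by its reverse), so the schema is valid here.
(B) R is symmetric (every R-edge is matched by its reverse), so the schema is valid here.
(C) R is not symmetric (b R c but not c R b), so the schema fails here.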